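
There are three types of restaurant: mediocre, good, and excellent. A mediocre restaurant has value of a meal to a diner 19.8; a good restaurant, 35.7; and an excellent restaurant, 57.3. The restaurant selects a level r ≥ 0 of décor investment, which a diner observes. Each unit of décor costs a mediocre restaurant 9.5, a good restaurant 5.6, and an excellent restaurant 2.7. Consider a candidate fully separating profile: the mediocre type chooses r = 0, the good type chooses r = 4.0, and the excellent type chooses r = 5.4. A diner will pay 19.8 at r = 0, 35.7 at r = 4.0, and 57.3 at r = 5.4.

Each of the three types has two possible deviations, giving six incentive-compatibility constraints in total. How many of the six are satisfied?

4

Excellent (own payoff 57.3 − 2.7×5.4 = 42.72): to r=0 gives 19.8 → no gain ✓; to r=4.0 gives 35.7 − 2.7×4.0 = 24.9 → no gain ✓.
Good (own payoff 35.7 − 5.6×4.0 = 13.3): to r=0 gives 19.8 → profitable ✗; to r=5.4 gives 57.3 − 5.6×5.4 = 27.06 → profitable ✗.
Mediocre (own payoff 19.8): to r=4.0 gives 35.7 − 9.5×4.0 = -2.3 → no gain ✓; to r=5.4 gives 57.3 − 9.5×5.4 = 6 → no gain ✓.
4 of the 6 constraints hold; not an equilibrium.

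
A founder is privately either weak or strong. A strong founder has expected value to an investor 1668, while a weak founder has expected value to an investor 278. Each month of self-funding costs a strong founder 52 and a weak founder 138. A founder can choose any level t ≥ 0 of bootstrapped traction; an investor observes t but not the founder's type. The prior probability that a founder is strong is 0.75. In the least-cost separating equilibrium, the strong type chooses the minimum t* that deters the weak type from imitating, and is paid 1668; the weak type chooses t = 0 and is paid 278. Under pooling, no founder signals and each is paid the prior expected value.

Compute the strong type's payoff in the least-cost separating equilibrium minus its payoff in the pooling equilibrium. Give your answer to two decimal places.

-176.27

Least-cost separating signal: t* solves 278 = 1668 − 138·t*, so t* = (1668 − 278)/138 ≈ 10.0725.
Strong type's separating payoff: 1668 − 52 × t* = 1668 − 52 × (1668 − 278)/138 = 1668 − 72280/138 ≈ 1144.2319.
Pooling payoff: 0.75 × 1668 + 0.25 × 278 = 1320.5.
Difference: 1144.2319 − 1320.5 = -176.2681, i.e. -176.27 to two decimal places.
The strong type would prefer the pooling outcome.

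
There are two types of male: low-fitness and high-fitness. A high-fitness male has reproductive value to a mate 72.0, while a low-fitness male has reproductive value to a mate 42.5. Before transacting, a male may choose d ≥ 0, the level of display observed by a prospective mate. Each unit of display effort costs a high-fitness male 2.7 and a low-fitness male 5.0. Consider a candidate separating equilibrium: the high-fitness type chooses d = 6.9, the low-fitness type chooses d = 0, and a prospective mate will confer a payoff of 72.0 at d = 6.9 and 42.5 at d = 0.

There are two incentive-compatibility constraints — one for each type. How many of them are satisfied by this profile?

Low-fitness type: stay at 0 → 42.5; mimic → 72.0 − 5.0 × 6.9 = 37.5. IC holds (42.5 ≥ 37.5).
High-fitness type: signal → 72.0 − 2.7 × 6.9 = 53.37; deviate to 0 → 42.5. IC holds (53.37 ≥ 42.5).
2 of 2 constraints hold, so this is a separating equilibrium.

2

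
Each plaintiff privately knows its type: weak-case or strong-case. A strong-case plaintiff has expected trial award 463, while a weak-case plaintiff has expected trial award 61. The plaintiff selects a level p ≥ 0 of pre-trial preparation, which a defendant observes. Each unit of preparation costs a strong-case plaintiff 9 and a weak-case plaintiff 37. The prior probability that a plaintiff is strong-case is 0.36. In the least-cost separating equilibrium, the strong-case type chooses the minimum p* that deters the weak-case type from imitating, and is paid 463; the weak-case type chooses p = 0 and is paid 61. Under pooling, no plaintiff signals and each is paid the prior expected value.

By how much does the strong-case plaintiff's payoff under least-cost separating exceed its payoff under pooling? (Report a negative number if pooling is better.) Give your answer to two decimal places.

Least-cost separating signal: p* solves 61 = 463 − 37·p*, so p* = (463 − 61)/37 ≈ 10.8649.
Strong-case type's separating payoff: 463 − 9 × p* = 463 − 9 × (463 − 61)/37 = 463 − 3618/37 ≈ 365.2162.
Pooling payoff: 0.36 × 463 + 0.64 × 61 = 205.72.
Difference: 365.2162 − 205.72 = 159.4962, i.e. 159.50 to two decimal places.
The strong-case type prefers to separate.

159.50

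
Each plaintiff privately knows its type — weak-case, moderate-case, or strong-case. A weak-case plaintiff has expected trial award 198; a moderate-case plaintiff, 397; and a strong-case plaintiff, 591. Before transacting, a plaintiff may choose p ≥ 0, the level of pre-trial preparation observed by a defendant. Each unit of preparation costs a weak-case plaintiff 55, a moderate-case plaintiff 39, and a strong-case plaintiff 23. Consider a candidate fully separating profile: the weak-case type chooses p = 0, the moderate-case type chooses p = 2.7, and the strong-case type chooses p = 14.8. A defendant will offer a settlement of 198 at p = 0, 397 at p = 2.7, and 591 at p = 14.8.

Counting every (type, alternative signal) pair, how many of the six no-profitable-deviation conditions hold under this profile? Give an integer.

Moderate-case (own payoff 397 − 39×2.7 = 291.7): to p=0 gives 198 → no gain ✓; to p=14.8 gives 591 − 39×14.8 = 13.8 → no gain ✓.
Weak-case (own payoff 198): to p=2.7 gives 397 − 55×2.7 = 248.5 → profitable ✗; to p=14.8 gives 591 − 55×14.8 = -223 → no gain ✓.
Strong-case (own payoff 591 − 23×14.8 = 250.6): to p=0 gives 198 → no gain ✓; to p=2.7 gives 397 − 23×2.7 = 334.9 → profitable ✗.
4 of the 6 constraints hold; not an equilibrium.

4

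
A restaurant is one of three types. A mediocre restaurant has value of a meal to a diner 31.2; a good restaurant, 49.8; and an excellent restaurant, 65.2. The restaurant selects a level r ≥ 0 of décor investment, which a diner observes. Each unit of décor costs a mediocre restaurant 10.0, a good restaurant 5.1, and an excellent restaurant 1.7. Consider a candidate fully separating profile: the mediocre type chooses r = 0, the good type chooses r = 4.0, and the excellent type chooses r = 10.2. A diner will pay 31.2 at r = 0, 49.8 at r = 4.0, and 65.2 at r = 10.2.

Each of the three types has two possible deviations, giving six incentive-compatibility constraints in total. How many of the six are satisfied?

5

Excellent (own payoff 65.2 − 1.7×10.2 = 47.86): to r=0 gives 31.2 → no gain ✓; to r=4.0 gives 49.8 − 1.7×4.0 = 43 → no gain ✓.
Mediocre (own payoff 31.2): to r=4.0 gives 49.8 − 10.0×4.0 = 9.8 → no gain ✓; to r=10.2 gives 65.2 − 10.0×10.2 = -36.8 → no gain ✓.
Good (own payoff 49.8 − 5.1×4.0 = 29.4): to r=0 gives 31.2 → profitable ✗; to r=10.2 gives 65.2 − 5.1×10.2 = 13.18 → no gain ✓.
5 of the 6 constraints hold; not an equilibrium.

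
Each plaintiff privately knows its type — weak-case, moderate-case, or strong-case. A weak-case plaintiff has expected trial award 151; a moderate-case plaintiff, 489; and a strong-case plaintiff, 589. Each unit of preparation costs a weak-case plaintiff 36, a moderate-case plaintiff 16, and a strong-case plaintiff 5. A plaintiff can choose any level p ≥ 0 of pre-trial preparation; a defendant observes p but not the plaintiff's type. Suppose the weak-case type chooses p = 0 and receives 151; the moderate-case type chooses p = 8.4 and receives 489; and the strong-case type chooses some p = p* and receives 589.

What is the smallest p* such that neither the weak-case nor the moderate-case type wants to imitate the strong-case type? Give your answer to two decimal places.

14.65

Moderate-case type (on-path payoff 489 − 16×8.4 = 354.6) won't mimic when 354.6 ≥ 589 − 16·p*, i.e. p* ≥ 14.65.
Weak-case type (on-path payoff 151) won't mimic when 151 ≥ 589 − 36·p*, i.e. p* ≥ 12.17.
Both must hold, so p* = max(12.17, 14.65) = 14.65. The moderate-case type's constraint binds.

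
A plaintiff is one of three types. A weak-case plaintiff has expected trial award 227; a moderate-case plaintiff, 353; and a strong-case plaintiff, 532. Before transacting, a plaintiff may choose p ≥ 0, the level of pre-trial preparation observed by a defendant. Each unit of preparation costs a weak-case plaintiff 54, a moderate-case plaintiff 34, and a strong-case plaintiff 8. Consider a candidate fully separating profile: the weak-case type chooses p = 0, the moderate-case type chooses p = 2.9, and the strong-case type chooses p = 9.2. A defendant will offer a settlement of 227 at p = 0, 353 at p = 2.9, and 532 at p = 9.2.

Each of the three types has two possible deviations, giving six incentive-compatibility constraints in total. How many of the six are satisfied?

6

Weak-case (own payoff 227): to p=2.9 gives 353 − 54×2.9 = 196.4 → no gain ✓; to p=9.2 gives 532 − 54×9.2 = 35.2 → no gain ✓.
Strong-case (own payoff 532 − 8×9.2 = 458.4): to p=0 gives 227 → no gain ✓; to p=2.9 gives 353 − 8×2.9 = 329.8 → no gain ✓.
Moderate-case (own payoff 353 − 34×2.9 = 254.4): to p=0 gives 227 → no gain ✓; to p=9.2 gives 532 − 34×9.2 = 219.2 → no gain ✓.
6 of the 6 constraints hold; this profile is a separating equilibrium.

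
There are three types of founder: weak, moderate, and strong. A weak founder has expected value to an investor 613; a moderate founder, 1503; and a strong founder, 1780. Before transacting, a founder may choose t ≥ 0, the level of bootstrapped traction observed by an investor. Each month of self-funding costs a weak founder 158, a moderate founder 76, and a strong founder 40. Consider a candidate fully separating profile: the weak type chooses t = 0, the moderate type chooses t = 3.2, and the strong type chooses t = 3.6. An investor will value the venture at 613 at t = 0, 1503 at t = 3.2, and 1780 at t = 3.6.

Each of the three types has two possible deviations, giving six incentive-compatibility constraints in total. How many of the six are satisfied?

3

Moderate (own payoff 1503 − 76×3.2 = 1259.8): to t=0 gives 613 → no gain ✓; to t=3.6 gives 1780 − 76×3.6 = 1506.4 → profitable ✗.
Weak (own payoff 613): to t=3.2 gives 1503 − 158×3.2 = 997.4 → profitable ✗; to t=3.6 gives 1780 − 158×3.6 = 1211.2 → profitable ✗.
Strong (own payoff 1780 − 40×3.6 = 1636): to t=0 gives 613 → no gain ✓; to t=3.2 gives 1503 − 40×3.2 = 1375 → no gain ✓.
3 of the 6 constraints hold; not an equilibrium.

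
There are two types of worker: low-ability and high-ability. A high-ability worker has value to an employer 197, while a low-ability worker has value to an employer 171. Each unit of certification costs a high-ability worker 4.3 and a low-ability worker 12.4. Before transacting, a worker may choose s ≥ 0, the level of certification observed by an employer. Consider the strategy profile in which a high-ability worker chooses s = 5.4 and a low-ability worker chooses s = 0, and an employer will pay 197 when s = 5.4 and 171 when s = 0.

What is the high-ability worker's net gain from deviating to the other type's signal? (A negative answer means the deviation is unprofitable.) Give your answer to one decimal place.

Playing s = 5.4 the high-ability worker receives 197 − 4.3 × 5.4 = 173.78.
Deviating to s = 0 yields 171 instead.
Gain from deviating: 171 − 173.78 = -2.78, i.e. -2.8 to one decimal place.
The gain is negative, so the high-ability type's incentive-compatibility constraint is satisfied.

-2.8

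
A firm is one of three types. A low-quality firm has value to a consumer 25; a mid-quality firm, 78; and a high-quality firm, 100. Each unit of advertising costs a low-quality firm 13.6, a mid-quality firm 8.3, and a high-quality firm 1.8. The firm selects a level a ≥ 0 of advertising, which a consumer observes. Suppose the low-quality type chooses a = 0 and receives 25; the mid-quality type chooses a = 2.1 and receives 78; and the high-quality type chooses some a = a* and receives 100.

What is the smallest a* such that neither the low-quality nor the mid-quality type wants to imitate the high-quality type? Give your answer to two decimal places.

Low-quality type (on-path payoff 25) won't mimic when 25 ≥ 100 − 13.6·a*, i.e. a* ≥ 5.51.
Mid-quality type (on-path payoff 78 − 8.3×2.1 = 60.57) won't mimic when 60.57 ≥ 100 − 8.3·a*, i.e. a* ≥ 4.75.
Both must hold, so a* = max(5.51, 4.75) = 5.51. The low-quality type's constraint binds.

5.51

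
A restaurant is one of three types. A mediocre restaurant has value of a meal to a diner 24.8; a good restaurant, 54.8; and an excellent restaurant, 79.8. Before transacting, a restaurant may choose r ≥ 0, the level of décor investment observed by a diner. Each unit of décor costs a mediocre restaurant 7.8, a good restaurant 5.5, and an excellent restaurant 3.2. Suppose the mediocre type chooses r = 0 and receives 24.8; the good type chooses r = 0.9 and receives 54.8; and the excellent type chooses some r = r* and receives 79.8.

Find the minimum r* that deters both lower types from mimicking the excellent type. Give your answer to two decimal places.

Good type (on-path payoff 54.8 − 5.5×0.9 = 49.85) won't mimic when 49.85 ≥ 79.8 − 5.5·r*, i.e. r* ≥ 5.45.
Mediocre type (on-path payoff 24.8) won't mimic when 24.8 ≥ 79.8 − 7.8·r*, i.e. r* ≥ 7.05.
Both must hold, so r* = max(7.05, 5.45) = 7.05. The mediocre type's constraint binds.

7.05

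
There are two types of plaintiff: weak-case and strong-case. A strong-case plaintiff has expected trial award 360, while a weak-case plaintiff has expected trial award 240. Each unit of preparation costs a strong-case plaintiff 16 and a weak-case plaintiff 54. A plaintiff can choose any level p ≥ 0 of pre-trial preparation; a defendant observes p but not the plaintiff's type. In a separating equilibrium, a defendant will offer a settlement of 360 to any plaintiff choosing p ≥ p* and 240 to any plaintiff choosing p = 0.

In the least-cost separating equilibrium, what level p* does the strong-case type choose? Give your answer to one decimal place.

A weak-case plaintiff choosing p = 0 receives 240.
Imitating at p* instead would pay 360 at cost 54·p*, netting 360 − 54·p*.
Indifference: 240 = 360 − 54·p*, so p* = (360 − 240) / 54 ≈ 2.2.
At p* the weak-case type's incentive constraint just binds; the strong-case type strictly prefers p* since its per-unit cost is lower.

2.2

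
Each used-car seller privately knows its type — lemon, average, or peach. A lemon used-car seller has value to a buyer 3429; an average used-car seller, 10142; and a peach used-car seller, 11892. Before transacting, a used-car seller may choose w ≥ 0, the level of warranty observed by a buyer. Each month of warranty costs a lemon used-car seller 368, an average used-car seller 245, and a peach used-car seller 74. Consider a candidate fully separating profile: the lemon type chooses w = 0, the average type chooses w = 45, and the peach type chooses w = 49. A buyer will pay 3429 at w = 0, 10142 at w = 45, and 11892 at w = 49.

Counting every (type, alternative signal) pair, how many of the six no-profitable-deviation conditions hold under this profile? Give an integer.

4

Average (own payoff 10142 − 245×45 = -883): to w=0 gives 3429 → profitable ✗; to w=49 gives 11892 − 245×49 = -113 → profitable ✗.
Lemon (own payoff 3429): to w=45 gives 10142 − 368×45 = -6418 → no gain ✓; to w=49 gives 11892 − 368×49 = -6140 → no gain ✓.
Peach (own payoff 11892 − 74×49 = 8266): to w=0 gives 3429 → no gain ✓; to w=45 gives 10142 − 74×45 = 6812 → no gain ✓.
4 of the 6 constraints hold; not an equilibrium.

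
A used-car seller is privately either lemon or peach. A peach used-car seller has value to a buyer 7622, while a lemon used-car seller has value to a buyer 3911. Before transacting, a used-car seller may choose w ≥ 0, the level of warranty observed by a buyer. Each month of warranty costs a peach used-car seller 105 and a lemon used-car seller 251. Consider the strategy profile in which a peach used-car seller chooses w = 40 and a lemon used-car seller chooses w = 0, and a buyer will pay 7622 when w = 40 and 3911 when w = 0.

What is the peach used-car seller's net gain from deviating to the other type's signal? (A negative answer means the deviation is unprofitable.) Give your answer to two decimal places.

489.00

Playing w = 40 the peach used-car seller receives 7622 − 105 × 40 = 3422.
Deviating to w = 0 yields 3911 instead.
Gain from deviating: 3911 − 3422 = 489.00.
The gain is positive, so the peach type's incentive-compatibility constraint is violated — this profile is not a separating equilibrium.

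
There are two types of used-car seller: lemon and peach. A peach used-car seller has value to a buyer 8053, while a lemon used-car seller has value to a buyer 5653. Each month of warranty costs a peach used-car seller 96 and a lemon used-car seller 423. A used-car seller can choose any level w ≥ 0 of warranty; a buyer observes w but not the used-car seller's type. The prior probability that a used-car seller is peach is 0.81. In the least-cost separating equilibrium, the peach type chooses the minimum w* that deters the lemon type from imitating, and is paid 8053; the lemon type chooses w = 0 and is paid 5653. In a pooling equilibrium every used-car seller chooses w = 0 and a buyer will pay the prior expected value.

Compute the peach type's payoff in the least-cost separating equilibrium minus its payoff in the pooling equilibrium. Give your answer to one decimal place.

-88.7

Least-cost separating signal: w* solves 5653 = 8053 − 423·w*, so w* = (8053 − 5653)/423 ≈ 5.6738.
Peach type's separating payoff: 8053 − 96 × w* = 8053 − 96 × (8053 − 5653)/423 = 8053 − 230400/423 ≈ 7508.319.
Pooling payoff: 0.81 × 8053 + 0.19 × 5653 = 7597.
Difference: 7508.319 − 7597 = -88.681, i.e. -88.7 to one decimal place.
The peach type would prefer the pooling outcome.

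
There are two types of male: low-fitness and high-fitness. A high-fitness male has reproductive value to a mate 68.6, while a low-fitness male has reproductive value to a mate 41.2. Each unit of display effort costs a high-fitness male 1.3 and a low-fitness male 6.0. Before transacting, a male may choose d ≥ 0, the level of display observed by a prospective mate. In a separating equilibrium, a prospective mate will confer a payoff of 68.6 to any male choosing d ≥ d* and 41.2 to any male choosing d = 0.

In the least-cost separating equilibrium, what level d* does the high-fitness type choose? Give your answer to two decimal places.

A low-fitness male choosing d = 0 receives 41.2.
Imitating at d* instead would pay 68.6 at cost 6.0·d*, netting 68.6 − 6.0·d*.
Indifference: 41.2 = 68.6 − 6.0·d*, so d* = (68.6 − 41.2) / 6.0 ≈ 4.57.
This is the low-fitness type's binding incentive-compatibility constraint; any d ≥ 4.57 sustains separation on that side.

4.57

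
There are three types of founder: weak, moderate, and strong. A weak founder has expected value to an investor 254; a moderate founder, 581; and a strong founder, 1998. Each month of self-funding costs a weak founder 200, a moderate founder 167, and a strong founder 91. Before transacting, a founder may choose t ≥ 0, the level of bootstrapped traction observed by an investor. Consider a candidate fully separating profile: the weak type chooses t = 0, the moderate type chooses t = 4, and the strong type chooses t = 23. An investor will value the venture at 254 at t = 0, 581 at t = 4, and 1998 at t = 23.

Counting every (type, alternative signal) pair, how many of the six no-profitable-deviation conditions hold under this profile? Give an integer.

3

Weak (own payoff 254): to t=4 gives 581 − 200×4 = -219 → no gain ✓; to t=23 gives 1998 − 200×23 = -2602 → no gain ✓.
Moderate (own payoff 581 − 167×4 = -87): to t=0 gives 254 → profitable ✗; to t=23 gives 1998 − 167×23 = -1843 → no gain ✓.
Strong (own payoff 1998 − 91×23 = -95): to t=0 gives 254 → profitable ✗; to t=4 gives 581 − 91×4 = 217 → profitable ✗.
3 of the 6 constraints hold; not an equilibrium.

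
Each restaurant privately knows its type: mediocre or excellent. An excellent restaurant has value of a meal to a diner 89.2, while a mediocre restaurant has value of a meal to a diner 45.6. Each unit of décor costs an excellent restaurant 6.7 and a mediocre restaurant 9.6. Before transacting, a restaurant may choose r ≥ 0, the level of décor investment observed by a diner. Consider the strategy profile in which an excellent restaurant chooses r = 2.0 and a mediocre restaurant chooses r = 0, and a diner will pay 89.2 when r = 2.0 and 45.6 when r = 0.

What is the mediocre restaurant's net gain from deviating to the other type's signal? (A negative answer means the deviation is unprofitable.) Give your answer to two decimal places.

24.40

Playing r = 0 the mediocre restaurant receives 45.6.
Deviating to r = 2.0 brings payment 89.2 at cost 9.6 × 2.0 = 19.2, netting 70.
Gain from deviating: 70 − 45.6 = 24.40.
The gain is positive, so the mediocre type's incentive-compatibility constraint is violated — this profile is not a separating equilibrium.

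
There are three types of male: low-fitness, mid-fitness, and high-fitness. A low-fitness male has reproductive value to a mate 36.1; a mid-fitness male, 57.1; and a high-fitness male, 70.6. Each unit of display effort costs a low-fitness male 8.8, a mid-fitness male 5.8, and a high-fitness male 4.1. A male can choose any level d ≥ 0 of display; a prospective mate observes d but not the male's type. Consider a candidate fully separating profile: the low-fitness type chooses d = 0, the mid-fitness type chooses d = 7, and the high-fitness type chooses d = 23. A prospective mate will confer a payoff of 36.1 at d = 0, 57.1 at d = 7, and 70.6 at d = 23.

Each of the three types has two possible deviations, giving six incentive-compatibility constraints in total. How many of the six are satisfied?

High-fitness (own payoff 70.6 − 4.1×23 = -23.7): to d=0 gives 36.1 → profitable ✗; to d=7 gives 57.1 − 4.1×7 = 28.4 → profitable ✗.
Mid-fitness (own payoff 57.1 − 5.8×7 = 16.5): to d=0 gives 36.1 → profitable ✗; to d=23 gives 70.6 − 5.8×23 = -62.8 → no gain ✓.
Low-fitness (own payoff 36.1): to d=7 gives 57.1 − 8.8×7 = -4.5 → no gain ✓; to d=23 gives 70.6 − 8.8×23 = -131.8 → no gain ✓.
3 of the 6 constraints hold; not an equilibrium.

3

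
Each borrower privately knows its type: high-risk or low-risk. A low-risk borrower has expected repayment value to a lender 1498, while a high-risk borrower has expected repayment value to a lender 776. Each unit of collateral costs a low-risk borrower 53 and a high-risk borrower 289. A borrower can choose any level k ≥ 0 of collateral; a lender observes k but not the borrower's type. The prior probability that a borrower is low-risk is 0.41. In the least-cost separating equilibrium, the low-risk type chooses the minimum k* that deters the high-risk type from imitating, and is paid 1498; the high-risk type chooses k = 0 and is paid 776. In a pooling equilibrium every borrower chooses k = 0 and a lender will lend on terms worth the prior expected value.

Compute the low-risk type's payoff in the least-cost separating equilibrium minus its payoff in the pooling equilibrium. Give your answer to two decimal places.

Least-cost separating signal: k* solves 776 = 1498 − 289·k*, so k* = (1498 − 776)/289 ≈ 2.4983.
Low-risk type's separating payoff: 1498 − 53 × k* = 1498 − 53 × (1498 − 776)/289 = 1498 − 38266/289 ≈ 1365.5917.
Pooling payoff: 0.41 × 1498 + 0.59 × 776 = 1072.02.
Difference: 1365.5917 − 1072.02 = 293.5717, i.e. 293.57 to two decimal places.
The low-risk type prefers to separate.

293.57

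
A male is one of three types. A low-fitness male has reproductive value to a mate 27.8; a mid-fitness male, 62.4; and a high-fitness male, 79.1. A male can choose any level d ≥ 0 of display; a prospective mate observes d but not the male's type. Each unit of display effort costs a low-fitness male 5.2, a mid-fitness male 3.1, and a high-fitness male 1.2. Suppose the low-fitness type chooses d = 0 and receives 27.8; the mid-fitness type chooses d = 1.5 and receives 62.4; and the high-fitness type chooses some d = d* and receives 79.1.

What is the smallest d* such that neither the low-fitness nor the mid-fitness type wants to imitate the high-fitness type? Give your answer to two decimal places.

Mid-fitness type (on-path payoff 62.4 − 3.1×1.5 = 57.75) won't mimic when 57.75 ≥ 79.1 − 3.1·d*, i.e. d* ≥ 6.89.
Low-fitness type (on-path payoff 27.8) won't mimic when 27.8 ≥ 79.1 − 5.2·d*, i.e. d* ≥ 9.87.
Both must hold, so d* = max(9.87, 6.89) = 9.87. The low-fitness type's constraint binds.

9.87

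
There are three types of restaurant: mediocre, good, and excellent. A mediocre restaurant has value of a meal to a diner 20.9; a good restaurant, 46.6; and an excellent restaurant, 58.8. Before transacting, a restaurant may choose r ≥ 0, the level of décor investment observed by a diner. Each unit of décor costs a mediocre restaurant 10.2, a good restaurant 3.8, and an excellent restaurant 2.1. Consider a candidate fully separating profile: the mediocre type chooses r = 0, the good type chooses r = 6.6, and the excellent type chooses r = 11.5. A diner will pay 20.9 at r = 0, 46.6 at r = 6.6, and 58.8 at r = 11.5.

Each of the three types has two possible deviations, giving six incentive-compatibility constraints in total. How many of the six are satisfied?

Good (own payoff 46.6 − 3.8×6.6 = 21.52): to r=0 gives 20.9 → no gain ✓; to r=11.5 gives 58.8 − 3.8×11.5 = 15.1 → no gain ✓.
Excellent (own payoff 58.8 − 2.1×11.5 = 34.65): to r=0 gives 20.9 → no gain ✓; to r=6.6 gives 46.6 − 2.1×6.6 = 32.74 → no gain ✓.
Mediocre (own payoff 20.9): to r=6.6 gives 46.6 − 10.2×6.6 = -20.72 → no gain ✓; to r=11.5 gives 58.8 − 10.2×11.5 = -58.5 → no gain ✓.
6 of the 6 constraints hold; this profile is a separating equilibrium.

6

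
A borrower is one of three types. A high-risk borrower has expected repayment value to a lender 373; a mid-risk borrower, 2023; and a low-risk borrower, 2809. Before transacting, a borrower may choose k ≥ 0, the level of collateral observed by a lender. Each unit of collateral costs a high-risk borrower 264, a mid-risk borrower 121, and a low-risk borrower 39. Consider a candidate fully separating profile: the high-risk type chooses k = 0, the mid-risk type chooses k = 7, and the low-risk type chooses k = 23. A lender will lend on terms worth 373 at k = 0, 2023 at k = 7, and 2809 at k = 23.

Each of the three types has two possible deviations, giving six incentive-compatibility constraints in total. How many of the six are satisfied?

Low-risk (own payoff 2809 − 39×23 = 1912): to k=0 gives 373 → no gain ✓; to k=7 gives 2023 − 39×7 = 1750 → no gain ✓.
Mid-risk (own payoff 2023 − 121×7 = 1176): to k=0 gives 373 → no gain ✓; to k=23 gives 2809 − 121×23 = 26 → no gain ✓.
High-risk (own payoff 373): to k=7 gives 2023 − 264×7 = 175 → no gain ✓; to k=23 gives 2809 − 264×23 = -3263 → no gain ✓.
6 of the 6 constraints hold; this profile is a separating equilibrium.

6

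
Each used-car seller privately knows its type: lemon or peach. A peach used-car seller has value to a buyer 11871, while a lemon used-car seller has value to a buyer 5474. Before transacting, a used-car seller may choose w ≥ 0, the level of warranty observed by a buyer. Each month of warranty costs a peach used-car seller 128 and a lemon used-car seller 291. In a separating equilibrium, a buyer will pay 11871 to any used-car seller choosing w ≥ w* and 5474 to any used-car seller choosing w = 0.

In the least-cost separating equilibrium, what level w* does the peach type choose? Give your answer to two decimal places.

21.98

A lemon used-car seller choosing w = 0 receives 5474.
Imitating at w* instead would pay 11871 at cost 291·w*, netting 11871 − 291·w*.
Indifference: 5474 = 11871 − 291·w*, so w* = (11871 − 5474) / 291 ≈ 21.98.
This is the lemon type's binding incentive-compatibility constraint; any w ≥ 21.98 sustains separation on that side.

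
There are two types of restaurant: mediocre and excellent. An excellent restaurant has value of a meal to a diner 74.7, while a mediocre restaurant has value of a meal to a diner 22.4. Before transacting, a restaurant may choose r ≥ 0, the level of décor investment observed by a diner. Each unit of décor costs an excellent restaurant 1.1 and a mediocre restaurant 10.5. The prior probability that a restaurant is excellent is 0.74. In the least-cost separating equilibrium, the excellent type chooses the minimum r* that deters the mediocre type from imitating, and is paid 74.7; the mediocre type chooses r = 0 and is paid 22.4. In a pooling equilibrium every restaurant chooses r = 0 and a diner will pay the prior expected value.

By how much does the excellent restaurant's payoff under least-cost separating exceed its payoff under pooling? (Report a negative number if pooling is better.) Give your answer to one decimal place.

Least-cost separating signal: r* solves 22.4 = 74.7 − 10.5·r*, so r* = (74.7 − 22.4)/10.5 ≈ 4.9810.
Excellent type's separating payoff: 74.7 − 1.1 × r* = 74.7 − 1.1 × (74.7 − 22.4)/10.5 = 74.7 − 57.53/10.5 ≈ 69.221.
Pooling payoff: 0.74 × 74.7 + 0.26 × 22.4 = 61.102.
Difference: 69.221 − 61.102 = 8.119, i.e. 8.1 to one decimal place.
The excellent type prefers to separate.

8.1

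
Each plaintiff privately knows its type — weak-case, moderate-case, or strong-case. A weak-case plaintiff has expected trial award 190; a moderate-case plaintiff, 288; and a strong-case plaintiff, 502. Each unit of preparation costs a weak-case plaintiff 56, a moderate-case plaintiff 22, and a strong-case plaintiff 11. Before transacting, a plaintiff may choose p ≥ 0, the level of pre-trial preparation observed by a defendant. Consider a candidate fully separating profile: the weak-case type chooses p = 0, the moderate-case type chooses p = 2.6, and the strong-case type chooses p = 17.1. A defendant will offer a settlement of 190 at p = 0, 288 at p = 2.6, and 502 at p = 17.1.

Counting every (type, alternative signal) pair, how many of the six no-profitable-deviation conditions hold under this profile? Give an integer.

Moderate-case (own payoff 288 − 22×2.6 = 230.8): to p=0 gives 190 → no gain ✓; to p=17.1 gives 502 − 22×17.1 = 125.8 → no gain ✓.
Strong-case (own payoff 502 − 11×17.1 = 313.9): to p=0 gives 190 → no gain ✓; to p=2.6 gives 288 − 11×2.6 = 259.4 → no gain ✓.
Weak-case (own payoff 190): to p=2.6 gives 288 − 56×2.6 = 142.4 → no gain ✓; to p=17.1 gives 502 − 56×17.1 = -455.6 → no gain ✓.
6 of the 6 constraints hold; this profile is a separating equilibrium.

6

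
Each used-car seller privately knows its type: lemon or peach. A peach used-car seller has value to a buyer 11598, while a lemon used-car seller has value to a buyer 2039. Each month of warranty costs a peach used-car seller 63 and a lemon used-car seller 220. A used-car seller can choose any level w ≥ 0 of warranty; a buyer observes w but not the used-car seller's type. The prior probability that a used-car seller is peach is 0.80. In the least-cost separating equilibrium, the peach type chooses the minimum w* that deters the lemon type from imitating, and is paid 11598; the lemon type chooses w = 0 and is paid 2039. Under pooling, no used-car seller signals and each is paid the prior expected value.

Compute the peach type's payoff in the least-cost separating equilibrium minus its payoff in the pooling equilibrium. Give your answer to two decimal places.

Least-cost separating signal: w* solves 2039 = 11598 − 220·w*, so w* = (11598 − 2039)/220 = 43.45.
Peach type's separating payoff: 11598 − 63 × w* = 11598 − 63 × (11598 − 2039)/220 = 11598 − 602217/220 = 8860.65.
Pooling payoff: 0.80 × 11598 + 0.20 × 2039 = 9686.2.
Difference: 8860.65 − 9686.2 = -825.55.
The peach type would prefer the pooling outcome.

-825.55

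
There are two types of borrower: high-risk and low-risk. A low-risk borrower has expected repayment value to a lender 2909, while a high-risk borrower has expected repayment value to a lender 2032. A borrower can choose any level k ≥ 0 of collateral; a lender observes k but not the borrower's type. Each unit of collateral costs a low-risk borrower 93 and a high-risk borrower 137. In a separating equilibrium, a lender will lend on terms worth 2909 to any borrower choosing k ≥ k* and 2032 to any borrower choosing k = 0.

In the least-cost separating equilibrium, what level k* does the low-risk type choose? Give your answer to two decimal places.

A high-risk borrower choosing k = 0 receives 2032.
Imitating at k* instead would pay 2909 at cost 137·k*, netting 2909 − 137·k*.
Indifference: 2032 = 2909 − 137·k*, so k* = (2909 − 2032) / 137 ≈ 6.40.
At k* the high-risk type's incentive constraint just binds; the low-risk type strictly prefers k* since its per-unit cost is lower.

6.40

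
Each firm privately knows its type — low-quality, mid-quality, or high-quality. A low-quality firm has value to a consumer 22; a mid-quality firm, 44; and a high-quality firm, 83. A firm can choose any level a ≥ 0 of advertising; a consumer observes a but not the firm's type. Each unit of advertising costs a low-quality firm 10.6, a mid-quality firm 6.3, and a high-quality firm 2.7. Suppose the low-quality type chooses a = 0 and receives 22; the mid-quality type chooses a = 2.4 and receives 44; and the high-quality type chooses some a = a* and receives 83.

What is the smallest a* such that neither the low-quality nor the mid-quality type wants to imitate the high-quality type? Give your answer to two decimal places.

8.59

Mid-quality type (on-path payoff 44 − 6.3×2.4 = 28.88) won't mimic when 28.88 ≥ 83 − 6.3·a*, i.e. a* ≥ 8.59.
Low-quality type (on-path payoff 22) won't mimic when 22 ≥ 83 − 10.6·a*, i.e. a* ≥ 5.75.
Both must hold, so a* = max(5.75, 8.59) = 8.59. The mid-quality type's constraint binds.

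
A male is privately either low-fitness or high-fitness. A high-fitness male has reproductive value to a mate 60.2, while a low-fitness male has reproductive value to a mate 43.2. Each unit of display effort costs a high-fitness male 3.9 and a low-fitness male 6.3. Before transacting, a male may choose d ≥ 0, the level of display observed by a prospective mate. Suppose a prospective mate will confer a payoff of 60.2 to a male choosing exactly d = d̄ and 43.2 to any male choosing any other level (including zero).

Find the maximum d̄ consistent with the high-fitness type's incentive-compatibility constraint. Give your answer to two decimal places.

4.36

Choosing d̄ yields the high-fitness type 60.2 − 3.9·d̄; choosing zero yields 43.2.
The high-fitness type is indifferent at 60.2 − 3.9·d̄ = 43.2, i.e. d̄ = (60.2 − 43.2) / 3.9 ≈ 4.36.
For any d̄ above 4.36 the high-fitness type would rather pool at zero, so separation collapses.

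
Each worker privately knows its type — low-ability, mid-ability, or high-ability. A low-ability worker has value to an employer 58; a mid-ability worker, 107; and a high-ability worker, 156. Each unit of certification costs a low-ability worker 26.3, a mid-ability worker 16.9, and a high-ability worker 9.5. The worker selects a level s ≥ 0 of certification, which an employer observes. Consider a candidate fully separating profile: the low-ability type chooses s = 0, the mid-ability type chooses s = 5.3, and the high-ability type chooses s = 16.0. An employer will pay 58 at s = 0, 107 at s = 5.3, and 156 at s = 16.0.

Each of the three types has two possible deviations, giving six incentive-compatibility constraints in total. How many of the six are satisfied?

3

Mid-ability (own payoff 107 − 16.9×5.3 = 17.43): to s=0 gives 58 → profitable ✗; to s=16.0 gives 156 − 16.9×16.0 = -114.4 → no gain ✓.
Low-ability (own payoff 58): to s=5.3 gives 107 − 26.3×5.3 = -32.39 → no gain ✓; to s=16.0 gives 156 − 26.3×16.0 = -264.8 → no gain ✓.
High-ability (own payoff 156 − 9.5×16.0 = 4): to s=0 gives 58 → profitable ✗; to s=5.3 gives 107 − 9.5×5.3 = 56.65 → profitable ✗.
3 of the 6 constraints hold; not an equilibrium.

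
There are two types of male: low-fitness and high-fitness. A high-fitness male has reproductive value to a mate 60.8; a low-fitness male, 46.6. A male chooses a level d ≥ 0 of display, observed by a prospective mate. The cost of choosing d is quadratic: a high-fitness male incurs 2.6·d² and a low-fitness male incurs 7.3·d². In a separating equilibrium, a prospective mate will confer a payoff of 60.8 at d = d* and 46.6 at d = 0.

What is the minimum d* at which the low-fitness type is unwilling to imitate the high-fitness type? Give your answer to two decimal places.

1.39

The low-fitness type at d = 0 receives 46.6; imitating at d* yields 60.8 − 7.3·d*².
Indifference: 46.6 = 60.8 − 7.3·d*², so d*² = (60.8 − 46.6) / 7.3 ≈ 1.9452.
d* = √1.9452 ≈ 1.39.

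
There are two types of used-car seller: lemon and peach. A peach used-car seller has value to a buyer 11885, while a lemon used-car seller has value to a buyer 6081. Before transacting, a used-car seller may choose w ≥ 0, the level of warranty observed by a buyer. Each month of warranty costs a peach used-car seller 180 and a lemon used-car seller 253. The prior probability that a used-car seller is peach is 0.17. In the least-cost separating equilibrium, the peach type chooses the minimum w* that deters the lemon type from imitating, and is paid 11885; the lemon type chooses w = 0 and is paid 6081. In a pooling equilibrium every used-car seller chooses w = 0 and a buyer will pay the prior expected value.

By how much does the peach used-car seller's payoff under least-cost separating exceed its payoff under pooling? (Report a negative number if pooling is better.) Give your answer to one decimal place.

Least-cost separating signal: w* solves 6081 = 11885 − 253·w*, so w* = (11885 − 6081)/253 ≈ 22.9407.
Peach type's separating payoff: 11885 − 180 × w* = 11885 − 180 × (11885 − 6081)/253 = 11885 − 1044720/253 ≈ 7755.672.
Pooling payoff: 0.17 × 11885 + 0.83 × 6081 = 7067.68.
Difference: 7755.672 − 7067.68 = 687.992, i.e. 688.0 to one decimal place.
The peach type prefers to separate.

688.0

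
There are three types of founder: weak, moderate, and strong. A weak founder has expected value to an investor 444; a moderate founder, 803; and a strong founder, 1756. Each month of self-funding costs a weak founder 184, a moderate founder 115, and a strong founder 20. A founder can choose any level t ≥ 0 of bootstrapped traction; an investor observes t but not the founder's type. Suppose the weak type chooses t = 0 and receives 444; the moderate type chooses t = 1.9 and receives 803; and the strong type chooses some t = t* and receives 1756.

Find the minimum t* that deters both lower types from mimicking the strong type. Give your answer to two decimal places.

Weak type (on-path payoff 444) won't mimic when 444 ≥ 1756 − 184·t*, i.e. t* ≥ 7.13.
Moderate type (on-path payoff 803 − 115×1.9 = 584.5) won't mimic when 584.5 ≥ 1756 − 115·t*, i.e. t* ≥ 10.19.
Both must hold, so t* = max(7.13, 10.19) = 10.19. The moderate type's constraint binds.

10.19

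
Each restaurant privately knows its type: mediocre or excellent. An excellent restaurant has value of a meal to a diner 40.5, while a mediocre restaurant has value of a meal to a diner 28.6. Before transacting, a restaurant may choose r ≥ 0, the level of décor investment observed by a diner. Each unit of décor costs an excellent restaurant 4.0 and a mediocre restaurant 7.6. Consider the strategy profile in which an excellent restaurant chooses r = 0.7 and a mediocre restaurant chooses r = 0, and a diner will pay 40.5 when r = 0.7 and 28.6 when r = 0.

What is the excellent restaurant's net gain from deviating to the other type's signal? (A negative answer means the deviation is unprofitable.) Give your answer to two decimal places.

Playing r = 0.7 the excellent restaurant receives 40.5 − 4.0 × 0.7 = 37.7.
Deviating to r = 0 yields 28.6 instead.
Gain from deviating: 28.6 − 37.7 = -9.10.
The gain is negative, so the excellent type's incentive-compatibility constraint is satisfied.

-9.10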